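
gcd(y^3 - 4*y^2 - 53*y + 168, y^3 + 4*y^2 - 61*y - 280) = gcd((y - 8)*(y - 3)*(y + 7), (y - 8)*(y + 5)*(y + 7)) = y^2 - y - 56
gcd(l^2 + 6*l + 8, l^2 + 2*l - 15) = 1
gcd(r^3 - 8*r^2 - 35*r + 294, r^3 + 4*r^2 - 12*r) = r + 6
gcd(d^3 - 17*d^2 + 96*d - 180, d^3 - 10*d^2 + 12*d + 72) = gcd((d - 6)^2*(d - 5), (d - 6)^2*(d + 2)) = d^2 - 12*d + 36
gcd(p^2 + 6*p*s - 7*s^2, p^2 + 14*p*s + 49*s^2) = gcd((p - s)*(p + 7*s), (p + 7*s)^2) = p + 7*s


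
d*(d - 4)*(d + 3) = d^3 - d^2 - 12*d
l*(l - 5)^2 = l^3 - 10*l^2 + 25*l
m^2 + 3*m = m*(m + 3)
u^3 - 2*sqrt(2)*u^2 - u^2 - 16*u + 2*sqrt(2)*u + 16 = (u - 1)*(u - 4*sqrt(2))*(u + 2*sqrt(2))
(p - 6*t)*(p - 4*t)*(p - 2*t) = p^3 - 12*p^2*t + 44*p*t^2 - 48*t^3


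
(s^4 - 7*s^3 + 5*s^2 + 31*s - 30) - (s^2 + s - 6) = s^4 - 7*s^3 + 4*s^2 + 30*s - 24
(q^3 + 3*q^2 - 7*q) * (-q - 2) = -q^4 - 5*q^3 + q^2 + 14*q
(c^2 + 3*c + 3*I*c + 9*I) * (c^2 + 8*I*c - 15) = c^4 + 3*c^3 + 11*I*c^3 - 39*c^2 + 33*I*c^2 - 117*c - 45*I*c - 135*I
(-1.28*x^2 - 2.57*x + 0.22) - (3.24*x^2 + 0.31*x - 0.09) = -4.52*x^2 - 2.88*x + 0.31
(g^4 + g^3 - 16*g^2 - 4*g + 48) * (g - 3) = g^5 - 2*g^4 - 19*g^3 + 44*g^2 + 60*g - 144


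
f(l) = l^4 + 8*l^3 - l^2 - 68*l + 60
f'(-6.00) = -56.00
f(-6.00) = 0.00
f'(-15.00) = -8138.00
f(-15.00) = 24480.00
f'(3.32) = 336.28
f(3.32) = 237.47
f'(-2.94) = 43.68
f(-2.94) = 122.69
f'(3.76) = 476.41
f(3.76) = 415.31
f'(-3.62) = 63.99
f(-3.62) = 85.28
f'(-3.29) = 55.91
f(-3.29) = 105.17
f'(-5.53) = 0.55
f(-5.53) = -12.25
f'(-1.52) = -23.56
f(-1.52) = 138.29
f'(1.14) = -33.16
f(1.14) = -5.28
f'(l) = 4*l^3 + 24*l^2 - 2*l - 68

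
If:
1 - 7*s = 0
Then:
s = 1/7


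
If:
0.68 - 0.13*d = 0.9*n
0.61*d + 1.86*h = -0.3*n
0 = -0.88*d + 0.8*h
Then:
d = -0.09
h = -0.10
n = 0.77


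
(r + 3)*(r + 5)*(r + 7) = r^3 + 15*r^2 + 71*r + 105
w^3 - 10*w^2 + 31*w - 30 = (w - 5)*(w - 3)*(w - 2)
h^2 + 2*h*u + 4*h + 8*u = (h + 4)*(h + 2*u)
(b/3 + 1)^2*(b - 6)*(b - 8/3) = b^4/9 - 8*b^3/27 - 3*b^2 + 2*b + 16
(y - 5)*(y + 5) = y^2 - 25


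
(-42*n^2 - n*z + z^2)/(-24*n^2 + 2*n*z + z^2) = (-7*n + z)/(-4*n + z)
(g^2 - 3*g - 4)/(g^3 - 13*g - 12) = 1/(g + 3)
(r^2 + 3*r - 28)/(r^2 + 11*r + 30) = (r^2 + 3*r - 28)/(r^2 + 11*r + 30)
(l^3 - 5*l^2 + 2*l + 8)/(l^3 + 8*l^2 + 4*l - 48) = (l^2 - 3*l - 4)/(l^2 + 10*l + 24)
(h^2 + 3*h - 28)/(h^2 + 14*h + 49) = (h - 4)/(h + 7)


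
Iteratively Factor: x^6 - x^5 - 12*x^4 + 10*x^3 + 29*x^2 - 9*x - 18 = (x + 3)*(x^5 - 4*x^4 + 10*x^2 - x - 6) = (x + 1)*(x + 3)*(x^4 - 5*x^3 + 5*x^2 + 5*x - 6) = (x - 3)*(x + 1)*(x + 3)*(x^3 - 2*x^2 - x + 2) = (x - 3)*(x - 1)*(x + 1)*(x + 3)*(x^2 - x - 2) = (x - 3)*(x - 1)*(x + 1)^2*(x + 3)*(x - 2)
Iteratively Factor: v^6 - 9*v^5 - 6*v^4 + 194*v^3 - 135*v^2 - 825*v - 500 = (v + 1)*(v^5 - 10*v^4 + 4*v^3 + 190*v^2 - 325*v - 500) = (v + 1)*(v + 4)*(v^4 - 14*v^3 + 60*v^2 - 50*v - 125) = (v + 1)^2*(v + 4)*(v^3 - 15*v^2 + 75*v - 125) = (v - 5)*(v + 1)^2*(v + 4)*(v^2 - 10*v + 25) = (v - 5)^2*(v + 1)^2*(v + 4)*(v - 5)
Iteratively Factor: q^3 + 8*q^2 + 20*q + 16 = (q + 2)*(q^2 + 6*q + 8) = (q + 2)*(q + 4)*(q + 2)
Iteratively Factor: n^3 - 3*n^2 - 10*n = (n)*(n^2 - 3*n - 10) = n*(n + 2)*(n - 5)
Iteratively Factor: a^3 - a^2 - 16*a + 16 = (a + 4)*(a^2 - 5*a + 4) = (a - 4)*(a + 4)*(a - 1)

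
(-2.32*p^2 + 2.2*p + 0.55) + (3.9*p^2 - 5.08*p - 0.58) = 1.58*p^2 - 2.88*p - 0.0299999999999999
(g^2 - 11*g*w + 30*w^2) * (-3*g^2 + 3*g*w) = -3*g^4 + 36*g^3*w - 123*g^2*w^2 + 90*g*w^3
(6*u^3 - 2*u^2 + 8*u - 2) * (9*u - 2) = 54*u^4 - 30*u^3 + 76*u^2 - 34*u + 4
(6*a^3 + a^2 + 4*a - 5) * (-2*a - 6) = -12*a^4 - 38*a^3 - 14*a^2 - 14*a + 30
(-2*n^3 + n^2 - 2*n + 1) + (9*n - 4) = -2*n^3 + n^2 + 7*n - 3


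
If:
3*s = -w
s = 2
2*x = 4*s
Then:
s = 2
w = -6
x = 4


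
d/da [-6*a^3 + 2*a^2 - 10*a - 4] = -18*a^2 + 4*a - 10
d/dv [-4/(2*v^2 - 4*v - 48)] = 4*(v - 1)/(-v^2 + 2*v + 24)^2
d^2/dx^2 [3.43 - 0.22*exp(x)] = -0.22*exp(x)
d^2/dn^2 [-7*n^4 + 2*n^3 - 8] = 12*n*(1 - 7*n)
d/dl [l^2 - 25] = 2*l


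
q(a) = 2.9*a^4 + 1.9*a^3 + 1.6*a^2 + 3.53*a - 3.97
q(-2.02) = 28.05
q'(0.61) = 10.24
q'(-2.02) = -75.29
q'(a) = 11.6*a^3 + 5.7*a^2 + 3.2*a + 3.53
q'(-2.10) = -85.48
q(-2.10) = 34.48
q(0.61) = -0.39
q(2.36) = 128.21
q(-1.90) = 19.86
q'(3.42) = 545.16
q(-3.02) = 188.86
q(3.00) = 307.22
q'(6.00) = 2733.53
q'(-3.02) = -273.65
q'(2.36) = 195.30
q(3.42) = 499.56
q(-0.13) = -4.41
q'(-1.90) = -61.54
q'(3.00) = 377.63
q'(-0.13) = 3.18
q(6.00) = 4243.61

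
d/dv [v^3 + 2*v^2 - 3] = v*(3*v + 4)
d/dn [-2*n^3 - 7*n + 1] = -6*n^2 - 7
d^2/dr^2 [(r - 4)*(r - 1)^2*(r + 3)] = 12*r^2 - 18*r - 18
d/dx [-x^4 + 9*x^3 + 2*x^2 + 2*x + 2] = -4*x^3 + 27*x^2 + 4*x + 2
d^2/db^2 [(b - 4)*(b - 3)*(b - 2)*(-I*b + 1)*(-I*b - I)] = -20*b^3 + b^2*(96 - 12*I) - b*(102 - 48*I) - 4 - 34*I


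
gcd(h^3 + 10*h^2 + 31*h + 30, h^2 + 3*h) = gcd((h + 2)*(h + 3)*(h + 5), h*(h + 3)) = h + 3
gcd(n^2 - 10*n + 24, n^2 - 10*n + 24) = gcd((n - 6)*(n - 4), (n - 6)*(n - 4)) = n^2 - 10*n + 24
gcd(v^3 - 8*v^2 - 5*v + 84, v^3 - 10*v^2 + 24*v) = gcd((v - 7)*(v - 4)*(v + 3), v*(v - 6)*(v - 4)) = v - 4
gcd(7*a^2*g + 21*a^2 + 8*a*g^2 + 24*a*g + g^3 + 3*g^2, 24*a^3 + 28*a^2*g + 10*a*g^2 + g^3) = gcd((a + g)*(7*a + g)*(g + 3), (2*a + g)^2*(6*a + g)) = 1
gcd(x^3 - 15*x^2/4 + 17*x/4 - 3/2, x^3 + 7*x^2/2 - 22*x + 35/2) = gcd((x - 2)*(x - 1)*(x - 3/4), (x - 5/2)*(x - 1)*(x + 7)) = x - 1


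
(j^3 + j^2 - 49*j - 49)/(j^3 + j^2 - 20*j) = (j^3 + j^2 - 49*j - 49)/(j*(j^2 + j - 20))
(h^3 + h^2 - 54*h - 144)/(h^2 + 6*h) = h - 5 - 24/h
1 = 1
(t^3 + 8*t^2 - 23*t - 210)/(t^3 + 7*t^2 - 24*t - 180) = (t + 7)/(t + 6)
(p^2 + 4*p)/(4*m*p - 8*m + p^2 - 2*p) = p*(p + 4)/(4*m*p - 8*m + p^2 - 2*p)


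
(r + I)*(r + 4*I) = r^2 + 5*I*r - 4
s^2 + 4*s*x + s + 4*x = (s + 1)*(s + 4*x)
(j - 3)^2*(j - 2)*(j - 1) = j^4 - 9*j^3 + 29*j^2 - 39*j + 18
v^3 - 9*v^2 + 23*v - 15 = (v - 5)*(v - 3)*(v - 1)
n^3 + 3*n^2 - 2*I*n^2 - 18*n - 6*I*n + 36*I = (n - 3)*(n + 6)*(n - 2*I)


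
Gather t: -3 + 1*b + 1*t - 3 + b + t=2*b + 2*t - 6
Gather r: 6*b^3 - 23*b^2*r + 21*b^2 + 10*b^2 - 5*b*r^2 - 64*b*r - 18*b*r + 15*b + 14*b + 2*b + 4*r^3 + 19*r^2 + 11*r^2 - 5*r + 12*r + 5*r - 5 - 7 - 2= 6*b^3 + 31*b^2 + 31*b + 4*r^3 + r^2*(30 - 5*b) + r*(-23*b^2 - 82*b + 12) - 14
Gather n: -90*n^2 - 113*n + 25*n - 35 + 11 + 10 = -90*n^2 - 88*n - 14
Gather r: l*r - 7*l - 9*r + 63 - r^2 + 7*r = -7*l - r^2 + r*(l - 2) + 63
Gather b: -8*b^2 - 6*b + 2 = -8*b^2 - 6*b + 2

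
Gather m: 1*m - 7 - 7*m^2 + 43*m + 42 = -7*m^2 + 44*m + 35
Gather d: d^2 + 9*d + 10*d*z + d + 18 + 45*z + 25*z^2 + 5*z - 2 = d^2 + d*(10*z + 10) + 25*z^2 + 50*z + 16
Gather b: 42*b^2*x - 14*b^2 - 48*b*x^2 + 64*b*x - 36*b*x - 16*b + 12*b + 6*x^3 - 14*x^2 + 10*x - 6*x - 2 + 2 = b^2*(42*x - 14) + b*(-48*x^2 + 28*x - 4) + 6*x^3 - 14*x^2 + 4*x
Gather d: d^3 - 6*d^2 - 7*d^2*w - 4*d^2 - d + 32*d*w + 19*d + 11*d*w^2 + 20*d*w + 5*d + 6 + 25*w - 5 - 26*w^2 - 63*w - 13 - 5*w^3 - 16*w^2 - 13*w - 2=d^3 + d^2*(-7*w - 10) + d*(11*w^2 + 52*w + 23) - 5*w^3 - 42*w^2 - 51*w - 14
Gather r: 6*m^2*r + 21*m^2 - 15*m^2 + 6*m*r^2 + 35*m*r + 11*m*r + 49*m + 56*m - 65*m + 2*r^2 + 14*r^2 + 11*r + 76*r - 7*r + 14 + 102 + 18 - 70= 6*m^2 + 40*m + r^2*(6*m + 16) + r*(6*m^2 + 46*m + 80) + 64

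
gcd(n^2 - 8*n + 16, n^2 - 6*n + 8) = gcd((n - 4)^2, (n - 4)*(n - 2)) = n - 4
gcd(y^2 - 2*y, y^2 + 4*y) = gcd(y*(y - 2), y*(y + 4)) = y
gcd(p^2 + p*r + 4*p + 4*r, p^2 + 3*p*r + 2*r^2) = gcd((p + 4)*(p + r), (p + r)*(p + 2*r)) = p + r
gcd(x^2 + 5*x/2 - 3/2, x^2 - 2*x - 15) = x + 3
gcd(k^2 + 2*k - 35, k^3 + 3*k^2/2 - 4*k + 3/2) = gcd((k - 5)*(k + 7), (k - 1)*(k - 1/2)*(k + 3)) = 1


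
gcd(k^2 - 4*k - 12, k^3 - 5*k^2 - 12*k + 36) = k - 6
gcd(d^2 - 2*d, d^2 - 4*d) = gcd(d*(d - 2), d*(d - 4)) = d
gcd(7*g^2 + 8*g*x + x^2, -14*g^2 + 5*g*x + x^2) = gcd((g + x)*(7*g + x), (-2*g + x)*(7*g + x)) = 7*g + x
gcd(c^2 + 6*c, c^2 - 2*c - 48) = c + 6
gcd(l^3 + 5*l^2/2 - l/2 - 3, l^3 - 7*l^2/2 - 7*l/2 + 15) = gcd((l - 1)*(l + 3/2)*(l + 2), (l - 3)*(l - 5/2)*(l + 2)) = l + 2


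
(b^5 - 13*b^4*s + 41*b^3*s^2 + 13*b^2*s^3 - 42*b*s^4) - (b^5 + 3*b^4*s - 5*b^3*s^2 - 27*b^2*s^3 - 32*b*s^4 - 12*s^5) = -16*b^4*s + 46*b^3*s^2 + 40*b^2*s^3 - 10*b*s^4 + 12*s^5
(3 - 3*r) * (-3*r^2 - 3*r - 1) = 9*r^3 - 6*r - 3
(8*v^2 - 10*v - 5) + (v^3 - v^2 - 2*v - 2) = v^3 + 7*v^2 - 12*v - 7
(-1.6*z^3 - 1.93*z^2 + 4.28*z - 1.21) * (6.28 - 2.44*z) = 3.904*z^4 - 5.3388*z^3 - 22.5636*z^2 + 29.8308*z - 7.5988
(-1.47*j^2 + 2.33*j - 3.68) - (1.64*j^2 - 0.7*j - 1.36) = -3.11*j^2 + 3.03*j - 2.32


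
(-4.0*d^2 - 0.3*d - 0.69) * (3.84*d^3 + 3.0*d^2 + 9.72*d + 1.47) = -15.36*d^5 - 13.152*d^4 - 42.4296*d^3 - 10.866*d^2 - 7.1478*d - 1.0143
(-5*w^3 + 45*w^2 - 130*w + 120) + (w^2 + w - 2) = -5*w^3 + 46*w^2 - 129*w + 118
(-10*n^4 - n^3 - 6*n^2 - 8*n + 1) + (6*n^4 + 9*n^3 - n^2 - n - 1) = -4*n^4 + 8*n^3 - 7*n^2 - 9*n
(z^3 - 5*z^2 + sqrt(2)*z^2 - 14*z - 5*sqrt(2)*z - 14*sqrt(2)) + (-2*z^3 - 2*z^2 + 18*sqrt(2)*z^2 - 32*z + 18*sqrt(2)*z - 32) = -z^3 - 7*z^2 + 19*sqrt(2)*z^2 - 46*z + 13*sqrt(2)*z - 32 - 14*sqrt(2)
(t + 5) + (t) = 2*t + 5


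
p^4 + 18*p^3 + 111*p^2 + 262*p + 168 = (p + 1)*(p + 4)*(p + 6)*(p + 7)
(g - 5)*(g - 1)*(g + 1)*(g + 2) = g^4 - 3*g^3 - 11*g^2 + 3*g + 10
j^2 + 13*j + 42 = (j + 6)*(j + 7)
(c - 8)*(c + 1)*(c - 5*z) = c^3 - 5*c^2*z - 7*c^2 + 35*c*z - 8*c + 40*z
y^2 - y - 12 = (y - 4)*(y + 3)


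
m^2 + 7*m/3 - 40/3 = (m - 8/3)*(m + 5)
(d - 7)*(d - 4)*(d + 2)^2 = d^4 - 7*d^3 - 12*d^2 + 68*d + 112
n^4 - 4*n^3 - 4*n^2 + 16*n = n*(n - 4)*(n - 2)*(n + 2)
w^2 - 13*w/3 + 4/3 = (w - 4)*(w - 1/3)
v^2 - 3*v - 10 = (v - 5)*(v + 2)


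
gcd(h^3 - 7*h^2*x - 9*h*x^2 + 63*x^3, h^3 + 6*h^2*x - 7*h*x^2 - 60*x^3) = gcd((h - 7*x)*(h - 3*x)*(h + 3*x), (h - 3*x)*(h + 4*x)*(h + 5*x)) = -h + 3*x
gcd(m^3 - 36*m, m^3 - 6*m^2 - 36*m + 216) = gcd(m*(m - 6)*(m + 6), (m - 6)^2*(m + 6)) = m^2 - 36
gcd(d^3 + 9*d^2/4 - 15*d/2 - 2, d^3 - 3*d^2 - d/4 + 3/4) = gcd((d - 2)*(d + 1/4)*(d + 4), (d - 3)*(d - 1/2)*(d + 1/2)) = 1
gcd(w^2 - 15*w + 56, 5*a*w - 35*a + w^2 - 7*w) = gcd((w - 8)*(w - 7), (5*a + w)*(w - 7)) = w - 7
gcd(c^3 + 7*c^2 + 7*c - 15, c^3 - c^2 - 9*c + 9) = c^2 + 2*c - 3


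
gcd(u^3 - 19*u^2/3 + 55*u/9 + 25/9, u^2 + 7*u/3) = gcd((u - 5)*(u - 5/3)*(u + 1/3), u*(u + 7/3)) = 1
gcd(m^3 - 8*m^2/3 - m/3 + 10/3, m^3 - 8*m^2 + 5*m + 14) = m^2 - m - 2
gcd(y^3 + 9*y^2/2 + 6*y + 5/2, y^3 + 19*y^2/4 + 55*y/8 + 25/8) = y^2 + 7*y/2 + 5/2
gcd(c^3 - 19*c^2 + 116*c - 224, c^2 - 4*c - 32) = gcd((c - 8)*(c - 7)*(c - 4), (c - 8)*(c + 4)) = c - 8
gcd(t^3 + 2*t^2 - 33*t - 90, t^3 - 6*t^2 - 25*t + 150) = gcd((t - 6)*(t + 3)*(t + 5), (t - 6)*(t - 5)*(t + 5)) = t^2 - t - 30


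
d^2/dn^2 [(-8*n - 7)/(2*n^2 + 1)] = 4*(-16*n^3 - 42*n^2 + 24*n + 7)/(8*n^6 + 12*n^4 + 6*n^2 + 1)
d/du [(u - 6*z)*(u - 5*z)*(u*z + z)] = z*(3*u^2 - 22*u*z + 2*u + 30*z^2 - 11*z)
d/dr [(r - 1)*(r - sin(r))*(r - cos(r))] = (1 - r)*(r - cos(r))*(cos(r) - 1) + (r - 1)*(r - sin(r))*(sin(r) + 1) + (r - sin(r))*(r - cos(r))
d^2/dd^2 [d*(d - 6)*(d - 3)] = 6*d - 18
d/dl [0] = 0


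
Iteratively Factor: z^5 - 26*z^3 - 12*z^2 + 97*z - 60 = (z - 1)*(z^4 + z^3 - 25*z^2 - 37*z + 60) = (z - 5)*(z - 1)*(z^3 + 6*z^2 + 5*z - 12) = (z - 5)*(z - 1)^2*(z^2 + 7*z + 12) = (z - 5)*(z - 1)^2*(z + 3)*(z + 4)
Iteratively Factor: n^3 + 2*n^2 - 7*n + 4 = (n - 1)*(n^2 + 3*n - 4) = (n - 1)^2*(n + 4)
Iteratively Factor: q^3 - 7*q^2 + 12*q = (q - 4)*(q^2 - 3*q) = (q - 4)*(q - 3)*(q)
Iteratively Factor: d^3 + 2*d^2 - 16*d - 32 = (d + 2)*(d^2 - 16) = (d + 2)*(d + 4)*(d - 4)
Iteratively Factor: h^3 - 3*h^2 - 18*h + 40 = (h + 4)*(h^2 - 7*h + 10) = (h - 2)*(h + 4)*(h - 5)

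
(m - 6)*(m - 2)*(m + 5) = m^3 - 3*m^2 - 28*m + 60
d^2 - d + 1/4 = (d - 1/2)^2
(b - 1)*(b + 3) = b^2 + 2*b - 3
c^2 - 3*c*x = c*(c - 3*x)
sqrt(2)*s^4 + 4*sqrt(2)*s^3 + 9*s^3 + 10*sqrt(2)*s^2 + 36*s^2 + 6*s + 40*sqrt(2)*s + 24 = (s + 4)*(s + sqrt(2))*(s + 3*sqrt(2))*(sqrt(2)*s + 1)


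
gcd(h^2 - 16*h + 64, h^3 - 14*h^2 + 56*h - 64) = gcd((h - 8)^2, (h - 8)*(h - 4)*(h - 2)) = h - 8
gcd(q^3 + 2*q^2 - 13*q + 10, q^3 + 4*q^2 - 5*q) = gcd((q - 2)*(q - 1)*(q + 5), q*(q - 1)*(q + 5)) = q^2 + 4*q - 5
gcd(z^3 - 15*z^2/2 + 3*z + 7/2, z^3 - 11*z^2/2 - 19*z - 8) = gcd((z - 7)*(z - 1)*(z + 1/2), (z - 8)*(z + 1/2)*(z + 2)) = z + 1/2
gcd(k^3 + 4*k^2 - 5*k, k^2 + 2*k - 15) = k + 5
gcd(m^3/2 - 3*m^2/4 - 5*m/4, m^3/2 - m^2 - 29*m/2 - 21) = 1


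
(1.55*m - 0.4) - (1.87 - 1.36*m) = 2.91*m - 2.27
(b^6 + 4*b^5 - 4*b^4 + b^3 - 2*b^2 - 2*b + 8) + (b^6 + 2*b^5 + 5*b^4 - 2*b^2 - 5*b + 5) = 2*b^6 + 6*b^5 + b^4 + b^3 - 4*b^2 - 7*b + 13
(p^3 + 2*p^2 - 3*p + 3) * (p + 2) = p^4 + 4*p^3 + p^2 - 3*p + 6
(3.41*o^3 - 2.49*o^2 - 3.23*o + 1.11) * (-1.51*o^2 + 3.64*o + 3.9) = -5.1491*o^5 + 16.1723*o^4 + 9.1127*o^3 - 23.1443*o^2 - 8.5566*o + 4.329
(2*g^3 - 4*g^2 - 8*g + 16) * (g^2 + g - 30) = 2*g^5 - 2*g^4 - 72*g^3 + 128*g^2 + 256*g - 480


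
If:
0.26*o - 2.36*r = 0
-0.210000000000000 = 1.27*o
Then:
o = -0.17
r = -0.02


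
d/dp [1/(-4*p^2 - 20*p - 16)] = (2*p + 5)/(4*(p^2 + 5*p + 4)^2)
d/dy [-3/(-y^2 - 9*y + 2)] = 3*(-2*y - 9)/(y^2 + 9*y - 2)^2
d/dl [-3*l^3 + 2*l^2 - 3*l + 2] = -9*l^2 + 4*l - 3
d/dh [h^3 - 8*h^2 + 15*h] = 3*h^2 - 16*h + 15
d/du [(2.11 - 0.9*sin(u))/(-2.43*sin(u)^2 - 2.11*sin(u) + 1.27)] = (-2.187*sin(u)^2 + 10.2546*sin(u) + 3.3091)*cos(u)/(5.9049*sin(u)^4 + 10.2546*sin(u)^3 - 1.7201*sin(u)^2 - 5.3594*sin(u) + 1.6129)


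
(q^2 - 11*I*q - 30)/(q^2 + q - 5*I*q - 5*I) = (q - 6*I)/(q + 1)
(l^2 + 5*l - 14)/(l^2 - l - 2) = (l + 7)/(l + 1)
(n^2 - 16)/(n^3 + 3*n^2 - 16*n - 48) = 1/(n + 3)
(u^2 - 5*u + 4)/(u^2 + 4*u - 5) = (u - 4)/(u + 5)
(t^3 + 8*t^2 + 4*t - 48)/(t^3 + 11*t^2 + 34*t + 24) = (t - 2)/(t + 1)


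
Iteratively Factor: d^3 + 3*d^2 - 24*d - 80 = (d + 4)*(d^2 - d - 20) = (d + 4)^2*(d - 5)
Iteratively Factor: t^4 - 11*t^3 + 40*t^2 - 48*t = (t - 3)*(t^3 - 8*t^2 + 16*t) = t*(t - 3)*(t^2 - 8*t + 16) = t*(t - 4)*(t - 3)*(t - 4)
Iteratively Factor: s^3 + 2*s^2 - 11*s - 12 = (s - 3)*(s^2 + 5*s + 4) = (s - 3)*(s + 4)*(s + 1)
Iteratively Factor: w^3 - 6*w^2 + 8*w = (w)*(w^2 - 6*w + 8) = w*(w - 2)*(w - 4)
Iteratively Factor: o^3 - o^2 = (o)*(o^2 - o) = o^2*(o - 1)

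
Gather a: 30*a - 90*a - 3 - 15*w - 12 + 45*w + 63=-60*a + 30*w + 48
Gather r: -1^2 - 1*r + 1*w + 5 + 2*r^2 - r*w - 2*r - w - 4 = 2*r^2 + r*(-w - 3)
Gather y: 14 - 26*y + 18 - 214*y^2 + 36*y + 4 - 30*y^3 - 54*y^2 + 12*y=-30*y^3 - 268*y^2 + 22*y + 36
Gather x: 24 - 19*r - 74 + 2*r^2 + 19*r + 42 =2*r^2 - 8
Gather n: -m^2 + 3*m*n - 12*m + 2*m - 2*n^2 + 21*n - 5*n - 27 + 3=-m^2 - 10*m - 2*n^2 + n*(3*m + 16) - 24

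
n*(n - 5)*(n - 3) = n^3 - 8*n^2 + 15*n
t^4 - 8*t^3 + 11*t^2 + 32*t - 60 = (t - 5)*(t - 3)*(t - 2)*(t + 2)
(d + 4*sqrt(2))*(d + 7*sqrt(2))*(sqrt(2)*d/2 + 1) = sqrt(2)*d^3/2 + 12*d^2 + 39*sqrt(2)*d + 56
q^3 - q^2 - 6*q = q*(q - 3)*(q + 2)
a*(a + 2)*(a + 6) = a^3 + 8*a^2 + 12*a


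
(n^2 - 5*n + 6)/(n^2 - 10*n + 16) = (n - 3)/(n - 8)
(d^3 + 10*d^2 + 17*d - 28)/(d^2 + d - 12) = (d^2 + 6*d - 7)/(d - 3)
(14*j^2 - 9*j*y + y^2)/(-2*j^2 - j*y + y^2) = (-7*j + y)/(j + y)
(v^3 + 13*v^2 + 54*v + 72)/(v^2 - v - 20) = (v^2 + 9*v + 18)/(v - 5)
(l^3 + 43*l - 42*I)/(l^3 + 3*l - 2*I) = (l^2 + I*l + 42)/(l^2 + I*l + 2)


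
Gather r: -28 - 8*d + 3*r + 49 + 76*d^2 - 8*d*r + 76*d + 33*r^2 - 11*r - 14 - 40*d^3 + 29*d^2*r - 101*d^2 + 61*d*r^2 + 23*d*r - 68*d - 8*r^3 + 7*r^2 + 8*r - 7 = -40*d^3 - 25*d^2 - 8*r^3 + r^2*(61*d + 40) + r*(29*d^2 + 15*d)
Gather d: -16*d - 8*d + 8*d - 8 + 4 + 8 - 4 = -16*d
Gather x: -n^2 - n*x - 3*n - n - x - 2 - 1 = -n^2 - 4*n + x*(-n - 1) - 3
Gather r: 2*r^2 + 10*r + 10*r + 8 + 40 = 2*r^2 + 20*r + 48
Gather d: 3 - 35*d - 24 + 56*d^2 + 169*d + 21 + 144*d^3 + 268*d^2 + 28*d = 144*d^3 + 324*d^2 + 162*d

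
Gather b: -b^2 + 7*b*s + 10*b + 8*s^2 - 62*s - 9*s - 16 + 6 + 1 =-b^2 + b*(7*s + 10) + 8*s^2 - 71*s - 9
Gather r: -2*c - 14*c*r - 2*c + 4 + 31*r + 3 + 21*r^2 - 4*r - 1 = -4*c + 21*r^2 + r*(27 - 14*c) + 6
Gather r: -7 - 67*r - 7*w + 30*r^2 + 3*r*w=30*r^2 + r*(3*w - 67) - 7*w - 7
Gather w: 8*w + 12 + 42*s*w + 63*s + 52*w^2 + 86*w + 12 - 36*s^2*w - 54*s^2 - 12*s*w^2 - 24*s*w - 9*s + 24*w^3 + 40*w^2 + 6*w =-54*s^2 + 54*s + 24*w^3 + w^2*(92 - 12*s) + w*(-36*s^2 + 18*s + 100) + 24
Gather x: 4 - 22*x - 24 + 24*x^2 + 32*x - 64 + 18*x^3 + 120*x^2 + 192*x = 18*x^3 + 144*x^2 + 202*x - 84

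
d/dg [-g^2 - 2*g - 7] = -2*g - 2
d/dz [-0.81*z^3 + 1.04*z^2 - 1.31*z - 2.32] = -2.43*z^2 + 2.08*z - 1.31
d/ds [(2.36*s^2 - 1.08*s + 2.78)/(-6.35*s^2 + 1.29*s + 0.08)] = (-3.8136*s^2 + 35.6836*s - 3.6726)/(40.3225*s^4 - 16.383*s^3 + 0.6481*s^2 + 0.2064*s + 0.0064)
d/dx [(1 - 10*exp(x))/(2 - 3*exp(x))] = -17*exp(x)/(3*exp(x) - 2)^2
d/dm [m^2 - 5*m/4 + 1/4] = 2*m - 5/4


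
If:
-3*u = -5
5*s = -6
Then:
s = -6/5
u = 5/3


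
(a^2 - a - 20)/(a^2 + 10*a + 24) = (a - 5)/(a + 6)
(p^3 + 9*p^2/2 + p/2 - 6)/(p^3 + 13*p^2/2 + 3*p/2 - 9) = (p + 4)/(p + 6)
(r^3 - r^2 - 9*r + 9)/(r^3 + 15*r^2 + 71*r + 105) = (r^2 - 4*r + 3)/(r^2 + 12*r + 35)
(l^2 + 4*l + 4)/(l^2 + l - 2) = (l + 2)/(l - 1)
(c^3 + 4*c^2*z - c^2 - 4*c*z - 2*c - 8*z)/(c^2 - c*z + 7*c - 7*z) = (c^3 + 4*c^2*z - c^2 - 4*c*z - 2*c - 8*z)/(c^2 - c*z + 7*c - 7*z)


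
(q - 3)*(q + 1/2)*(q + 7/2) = q^3 + q^2 - 41*q/4 - 21/4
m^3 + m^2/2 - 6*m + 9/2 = (m - 3/2)*(m - 1)*(m + 3)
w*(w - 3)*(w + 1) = w^3 - 2*w^2 - 3*w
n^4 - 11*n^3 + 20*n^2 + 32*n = n*(n - 8)*(n - 4)*(n + 1)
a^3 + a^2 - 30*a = a*(a - 5)*(a + 6)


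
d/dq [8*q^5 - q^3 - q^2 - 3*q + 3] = 40*q^4 - 3*q^2 - 2*q - 3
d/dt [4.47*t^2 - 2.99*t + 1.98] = 8.94*t - 2.99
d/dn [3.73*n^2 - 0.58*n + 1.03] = 7.46*n - 0.58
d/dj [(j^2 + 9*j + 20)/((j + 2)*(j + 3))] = 2*(-2*j^2 - 14*j - 23)/(j^4 + 10*j^3 + 37*j^2 + 60*j + 36)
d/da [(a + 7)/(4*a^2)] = (-a - 14)/(4*a^3)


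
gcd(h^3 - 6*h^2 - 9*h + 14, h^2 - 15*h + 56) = h - 7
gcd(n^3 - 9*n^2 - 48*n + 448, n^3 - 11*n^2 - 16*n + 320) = n^2 - 16*n + 64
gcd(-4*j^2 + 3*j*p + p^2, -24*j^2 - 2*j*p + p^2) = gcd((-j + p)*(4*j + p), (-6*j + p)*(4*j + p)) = 4*j + p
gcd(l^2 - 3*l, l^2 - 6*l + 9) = l - 3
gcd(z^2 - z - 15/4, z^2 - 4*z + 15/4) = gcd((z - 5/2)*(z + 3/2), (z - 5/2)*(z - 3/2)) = z - 5/2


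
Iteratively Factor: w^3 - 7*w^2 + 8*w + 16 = (w + 1)*(w^2 - 8*w + 16) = (w - 4)*(w + 1)*(w - 4)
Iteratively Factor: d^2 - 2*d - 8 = (d - 4)*(d + 2)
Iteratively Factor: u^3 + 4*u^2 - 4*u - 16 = (u + 4)*(u^2 - 4) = (u + 2)*(u + 4)*(u - 2)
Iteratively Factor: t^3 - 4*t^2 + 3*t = (t - 1)*(t^2 - 3*t) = t*(t - 1)*(t - 3)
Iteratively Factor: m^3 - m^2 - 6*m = (m)*(m^2 - m - 6) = m*(m + 2)*(m - 3)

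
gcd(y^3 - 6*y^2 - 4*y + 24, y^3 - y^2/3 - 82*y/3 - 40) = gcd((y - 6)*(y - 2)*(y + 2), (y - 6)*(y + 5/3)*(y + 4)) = y - 6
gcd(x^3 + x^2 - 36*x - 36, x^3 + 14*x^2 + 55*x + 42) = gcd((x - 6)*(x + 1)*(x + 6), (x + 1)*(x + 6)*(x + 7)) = x^2 + 7*x + 6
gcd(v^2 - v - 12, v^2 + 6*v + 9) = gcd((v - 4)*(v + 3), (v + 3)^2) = v + 3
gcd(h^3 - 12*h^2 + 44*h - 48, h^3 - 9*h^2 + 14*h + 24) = h^2 - 10*h + 24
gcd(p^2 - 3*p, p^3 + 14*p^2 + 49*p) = p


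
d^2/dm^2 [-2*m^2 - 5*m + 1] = -4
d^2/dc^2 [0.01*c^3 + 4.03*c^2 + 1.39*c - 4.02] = 0.06*c + 8.06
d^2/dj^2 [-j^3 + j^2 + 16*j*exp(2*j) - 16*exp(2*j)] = 64*j*exp(2*j) - 6*j + 2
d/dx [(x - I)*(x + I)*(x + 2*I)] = 3*x^2 + 4*I*x + 1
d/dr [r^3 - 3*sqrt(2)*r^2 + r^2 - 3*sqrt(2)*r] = 3*r^2 - 6*sqrt(2)*r + 2*r - 3*sqrt(2)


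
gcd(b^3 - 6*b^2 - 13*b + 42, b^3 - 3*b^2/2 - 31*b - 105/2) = b^2 - 4*b - 21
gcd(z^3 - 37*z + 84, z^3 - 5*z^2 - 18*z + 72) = z - 3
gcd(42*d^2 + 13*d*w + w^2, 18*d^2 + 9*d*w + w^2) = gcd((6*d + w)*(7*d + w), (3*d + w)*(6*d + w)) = 6*d + w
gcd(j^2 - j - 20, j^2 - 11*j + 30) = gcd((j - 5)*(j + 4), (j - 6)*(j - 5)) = j - 5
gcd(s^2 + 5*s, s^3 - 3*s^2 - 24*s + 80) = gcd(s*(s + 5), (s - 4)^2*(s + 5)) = s + 5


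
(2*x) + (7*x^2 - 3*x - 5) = 7*x^2 - x - 5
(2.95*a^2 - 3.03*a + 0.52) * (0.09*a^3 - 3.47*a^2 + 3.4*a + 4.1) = 0.2655*a^5 - 10.5092*a^4 + 20.5909*a^3 - 0.0114000000000019*a^2 - 10.655*a + 2.132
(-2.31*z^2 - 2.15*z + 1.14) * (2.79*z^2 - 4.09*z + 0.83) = -6.4449*z^4 + 3.4494*z^3 + 10.0568*z^2 - 6.4471*z + 0.9462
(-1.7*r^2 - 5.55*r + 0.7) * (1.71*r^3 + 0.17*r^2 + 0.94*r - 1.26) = -2.907*r^5 - 9.7795*r^4 - 1.3445*r^3 - 2.956*r^2 + 7.651*r - 0.882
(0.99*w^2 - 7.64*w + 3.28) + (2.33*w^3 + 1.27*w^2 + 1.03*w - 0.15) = 2.33*w^3 + 2.26*w^2 - 6.61*w + 3.13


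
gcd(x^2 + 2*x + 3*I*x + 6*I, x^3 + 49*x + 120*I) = x + 3*I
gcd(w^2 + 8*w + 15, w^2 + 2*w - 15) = w + 5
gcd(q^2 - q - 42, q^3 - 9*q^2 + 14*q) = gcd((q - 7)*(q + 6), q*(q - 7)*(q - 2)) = q - 7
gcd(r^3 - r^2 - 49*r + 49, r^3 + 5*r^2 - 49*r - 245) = r^2 - 49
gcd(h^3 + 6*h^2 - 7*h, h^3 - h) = h^2 - h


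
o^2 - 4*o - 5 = (o - 5)*(o + 1)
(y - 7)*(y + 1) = y^2 - 6*y - 7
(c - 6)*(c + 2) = c^2 - 4*c - 12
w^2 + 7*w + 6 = (w + 1)*(w + 6)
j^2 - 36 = (j - 6)*(j + 6)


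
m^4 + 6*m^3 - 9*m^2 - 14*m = m*(m - 2)*(m + 1)*(m + 7)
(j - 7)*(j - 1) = j^2 - 8*j + 7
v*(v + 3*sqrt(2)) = v^2 + 3*sqrt(2)*v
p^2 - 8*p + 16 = (p - 4)^2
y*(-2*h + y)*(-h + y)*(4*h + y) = 8*h^3*y - 10*h^2*y^2 + h*y^3 + y^4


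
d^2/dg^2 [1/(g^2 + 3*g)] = 2*(-g*(g + 3) + (2*g + 3)^2)/(g^3*(g + 3)^3)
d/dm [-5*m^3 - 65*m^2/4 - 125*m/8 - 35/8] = -15*m^2 - 65*m/2 - 125/8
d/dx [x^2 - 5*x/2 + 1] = 2*x - 5/2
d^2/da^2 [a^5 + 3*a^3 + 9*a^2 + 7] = 20*a^3 + 18*a + 18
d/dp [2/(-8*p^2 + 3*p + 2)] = 2*(16*p - 3)/(-8*p^2 + 3*p + 2)^2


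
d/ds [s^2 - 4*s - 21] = 2*s - 4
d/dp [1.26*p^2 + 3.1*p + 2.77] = 2.52*p + 3.1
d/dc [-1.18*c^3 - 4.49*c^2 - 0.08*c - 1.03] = -3.54*c^2 - 8.98*c - 0.08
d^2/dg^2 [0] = 0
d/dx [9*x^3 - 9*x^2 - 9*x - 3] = 27*x^2 - 18*x - 9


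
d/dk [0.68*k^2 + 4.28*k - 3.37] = 1.36*k + 4.28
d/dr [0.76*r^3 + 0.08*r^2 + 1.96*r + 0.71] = 2.28*r^2 + 0.16*r + 1.96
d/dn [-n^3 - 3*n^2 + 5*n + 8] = -3*n^2 - 6*n + 5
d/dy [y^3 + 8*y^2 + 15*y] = 3*y^2 + 16*y + 15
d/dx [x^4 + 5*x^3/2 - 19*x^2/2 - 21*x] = 4*x^3 + 15*x^2/2 - 19*x - 21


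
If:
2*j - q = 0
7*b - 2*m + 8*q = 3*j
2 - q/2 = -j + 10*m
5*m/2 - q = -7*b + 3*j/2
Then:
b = -17/385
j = 3/55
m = 1/5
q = 6/55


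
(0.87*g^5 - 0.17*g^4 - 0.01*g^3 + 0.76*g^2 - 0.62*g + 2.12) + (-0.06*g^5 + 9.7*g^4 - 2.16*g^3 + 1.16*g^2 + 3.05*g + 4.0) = 0.81*g^5 + 9.53*g^4 - 2.17*g^3 + 1.92*g^2 + 2.43*g + 6.12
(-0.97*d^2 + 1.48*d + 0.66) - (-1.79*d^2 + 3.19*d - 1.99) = 0.82*d^2 - 1.71*d + 2.65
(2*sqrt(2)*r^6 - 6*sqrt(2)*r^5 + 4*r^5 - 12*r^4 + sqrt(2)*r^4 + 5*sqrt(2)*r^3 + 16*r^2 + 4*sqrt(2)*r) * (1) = 2*sqrt(2)*r^6 - 6*sqrt(2)*r^5 + 4*r^5 - 12*r^4 + sqrt(2)*r^4 + 5*sqrt(2)*r^3 + 16*r^2 + 4*sqrt(2)*r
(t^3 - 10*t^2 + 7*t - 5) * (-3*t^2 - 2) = -3*t^5 + 30*t^4 - 23*t^3 + 35*t^2 - 14*t + 10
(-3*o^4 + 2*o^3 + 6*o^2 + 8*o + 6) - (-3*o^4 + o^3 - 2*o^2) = o^3 + 8*o^2 + 8*o + 6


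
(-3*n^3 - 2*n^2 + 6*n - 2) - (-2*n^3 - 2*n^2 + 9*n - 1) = -n^3 - 3*n - 1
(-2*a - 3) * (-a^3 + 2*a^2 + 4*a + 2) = 2*a^4 - a^3 - 14*a^2 - 16*a - 6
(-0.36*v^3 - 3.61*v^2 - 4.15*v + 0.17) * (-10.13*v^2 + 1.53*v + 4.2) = 3.6468*v^5 + 36.0185*v^4 + 35.0042*v^3 - 23.2336*v^2 - 17.1699*v + 0.714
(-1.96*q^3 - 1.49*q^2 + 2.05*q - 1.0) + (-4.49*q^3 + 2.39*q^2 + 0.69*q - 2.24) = -6.45*q^3 + 0.9*q^2 + 2.74*q - 3.24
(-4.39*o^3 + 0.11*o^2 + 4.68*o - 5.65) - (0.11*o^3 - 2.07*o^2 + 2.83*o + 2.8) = -4.5*o^3 + 2.18*o^2 + 1.85*o - 8.45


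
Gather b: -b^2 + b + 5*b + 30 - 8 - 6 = -b^2 + 6*b + 16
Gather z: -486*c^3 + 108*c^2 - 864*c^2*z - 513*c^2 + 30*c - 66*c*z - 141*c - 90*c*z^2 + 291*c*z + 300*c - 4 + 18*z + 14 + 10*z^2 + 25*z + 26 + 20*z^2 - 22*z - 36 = -486*c^3 - 405*c^2 + 189*c + z^2*(30 - 90*c) + z*(-864*c^2 + 225*c + 21)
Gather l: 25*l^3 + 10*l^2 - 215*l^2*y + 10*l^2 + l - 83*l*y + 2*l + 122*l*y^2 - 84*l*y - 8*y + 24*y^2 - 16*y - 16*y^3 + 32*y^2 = 25*l^3 + l^2*(20 - 215*y) + l*(122*y^2 - 167*y + 3) - 16*y^3 + 56*y^2 - 24*y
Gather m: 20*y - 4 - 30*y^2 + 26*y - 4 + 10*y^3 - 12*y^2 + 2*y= 10*y^3 - 42*y^2 + 48*y - 8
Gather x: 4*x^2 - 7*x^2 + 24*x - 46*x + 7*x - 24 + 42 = -3*x^2 - 15*x + 18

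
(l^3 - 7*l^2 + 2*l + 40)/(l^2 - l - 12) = (l^2 - 3*l - 10)/(l + 3)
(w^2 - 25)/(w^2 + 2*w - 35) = (w + 5)/(w + 7)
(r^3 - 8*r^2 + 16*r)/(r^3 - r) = (r^2 - 8*r + 16)/(r^2 - 1)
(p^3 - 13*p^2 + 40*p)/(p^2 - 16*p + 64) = p*(p - 5)/(p - 8)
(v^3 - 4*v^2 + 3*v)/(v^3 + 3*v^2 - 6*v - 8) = v*(v^2 - 4*v + 3)/(v^3 + 3*v^2 - 6*v - 8)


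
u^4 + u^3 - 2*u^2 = u^2*(u - 1)*(u + 2)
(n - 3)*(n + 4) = n^2 + n - 12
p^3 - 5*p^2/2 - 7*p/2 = p*(p - 7/2)*(p + 1)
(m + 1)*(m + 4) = m^2 + 5*m + 4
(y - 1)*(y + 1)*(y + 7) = y^3 + 7*y^2 - y - 7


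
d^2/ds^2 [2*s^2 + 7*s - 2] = 4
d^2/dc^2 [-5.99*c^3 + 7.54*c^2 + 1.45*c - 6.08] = 15.08 - 35.94*c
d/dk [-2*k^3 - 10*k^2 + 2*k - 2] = -6*k^2 - 20*k + 2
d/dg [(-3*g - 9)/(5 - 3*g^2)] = 3*(3*g^2 - 6*g*(g + 3) - 5)/(3*g^2 - 5)^2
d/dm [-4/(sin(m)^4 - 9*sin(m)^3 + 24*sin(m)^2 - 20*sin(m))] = 4*(4*cos(m) - 19/tan(m) + 10*cos(m)/sin(m)^2)/((sin(m) - 5)^2*(sin(m) - 2)^3)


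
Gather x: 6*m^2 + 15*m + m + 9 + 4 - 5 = 6*m^2 + 16*m + 8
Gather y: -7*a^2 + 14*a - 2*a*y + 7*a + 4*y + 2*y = -7*a^2 + 21*a + y*(6 - 2*a)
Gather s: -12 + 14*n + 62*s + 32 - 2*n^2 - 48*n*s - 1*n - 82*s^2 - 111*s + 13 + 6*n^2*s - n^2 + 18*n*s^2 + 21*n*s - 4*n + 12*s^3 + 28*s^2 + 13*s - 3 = -3*n^2 + 9*n + 12*s^3 + s^2*(18*n - 54) + s*(6*n^2 - 27*n - 36) + 30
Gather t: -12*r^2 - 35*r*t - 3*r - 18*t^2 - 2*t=-12*r^2 - 3*r - 18*t^2 + t*(-35*r - 2)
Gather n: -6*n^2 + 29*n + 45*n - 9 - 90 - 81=-6*n^2 + 74*n - 180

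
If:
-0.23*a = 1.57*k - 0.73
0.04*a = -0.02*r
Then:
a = -0.5*r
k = 0.0732484076433121*r + 0.464968152866242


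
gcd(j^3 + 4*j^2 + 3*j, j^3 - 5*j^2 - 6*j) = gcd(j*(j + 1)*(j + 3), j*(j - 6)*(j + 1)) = j^2 + j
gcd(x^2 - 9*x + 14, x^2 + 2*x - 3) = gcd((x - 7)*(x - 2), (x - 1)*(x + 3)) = 1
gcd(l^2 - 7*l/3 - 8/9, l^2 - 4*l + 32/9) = l - 8/3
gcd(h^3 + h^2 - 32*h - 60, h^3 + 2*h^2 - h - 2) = h + 2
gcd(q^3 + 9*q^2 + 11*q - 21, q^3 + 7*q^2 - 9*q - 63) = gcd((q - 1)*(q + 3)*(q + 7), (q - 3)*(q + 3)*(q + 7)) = q^2 + 10*q + 21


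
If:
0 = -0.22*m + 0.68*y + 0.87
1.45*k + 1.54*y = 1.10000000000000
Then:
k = 0.758620689655172 - 1.06206896551724*y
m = 3.09090909090909*y + 3.95454545454545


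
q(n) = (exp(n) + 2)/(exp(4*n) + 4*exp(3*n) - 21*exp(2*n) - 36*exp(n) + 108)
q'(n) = (exp(n) + 2)*(-4*exp(4*n) - 12*exp(3*n) + 42*exp(2*n) + 36*exp(n))/(exp(4*n) + 4*exp(3*n) - 21*exp(2*n) - 36*exp(n) + 108)^2 + exp(n)/(exp(4*n) + 4*exp(3*n) - 21*exp(2*n) - 36*exp(n) + 108)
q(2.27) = 0.00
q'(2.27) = -0.00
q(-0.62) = 0.03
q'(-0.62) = 0.02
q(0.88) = -0.40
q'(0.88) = 0.78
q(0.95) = -0.39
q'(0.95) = -0.64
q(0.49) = 0.20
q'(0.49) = 1.13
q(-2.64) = 0.02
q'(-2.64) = 0.00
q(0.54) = 0.28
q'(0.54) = 2.03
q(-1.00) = 0.03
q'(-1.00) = 0.01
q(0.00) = 0.05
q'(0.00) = 0.08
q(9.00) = 0.00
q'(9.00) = 0.00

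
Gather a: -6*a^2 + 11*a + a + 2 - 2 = -6*a^2 + 12*a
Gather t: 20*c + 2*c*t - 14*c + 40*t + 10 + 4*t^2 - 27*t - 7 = 6*c + 4*t^2 + t*(2*c + 13) + 3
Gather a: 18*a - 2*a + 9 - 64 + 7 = 16*a - 48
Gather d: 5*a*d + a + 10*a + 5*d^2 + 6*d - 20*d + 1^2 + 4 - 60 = 11*a + 5*d^2 + d*(5*a - 14) - 55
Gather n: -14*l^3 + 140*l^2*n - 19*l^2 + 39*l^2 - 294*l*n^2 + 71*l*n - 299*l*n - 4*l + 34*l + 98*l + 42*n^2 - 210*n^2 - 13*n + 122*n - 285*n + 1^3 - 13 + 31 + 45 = -14*l^3 + 20*l^2 + 128*l + n^2*(-294*l - 168) + n*(140*l^2 - 228*l - 176) + 64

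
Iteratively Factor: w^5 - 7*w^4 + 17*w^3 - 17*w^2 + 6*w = (w - 2)*(w^4 - 5*w^3 + 7*w^2 - 3*w) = (w - 2)*(w - 1)*(w^3 - 4*w^2 + 3*w) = (w - 2)*(w - 1)^2*(w^2 - 3*w) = w*(w - 2)*(w - 1)^2*(w - 3)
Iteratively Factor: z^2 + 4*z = (z)*(z + 4)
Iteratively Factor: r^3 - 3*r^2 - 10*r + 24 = (r + 3)*(r^2 - 6*r + 8) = (r - 2)*(r + 3)*(r - 4)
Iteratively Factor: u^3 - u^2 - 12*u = (u - 4)*(u^2 + 3*u) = (u - 4)*(u + 3)*(u)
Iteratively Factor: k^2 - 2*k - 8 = (k - 4)*(k + 2)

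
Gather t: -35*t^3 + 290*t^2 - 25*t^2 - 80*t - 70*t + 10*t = -35*t^3 + 265*t^2 - 140*t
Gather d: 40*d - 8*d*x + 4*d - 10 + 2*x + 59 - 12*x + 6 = d*(44 - 8*x) - 10*x + 55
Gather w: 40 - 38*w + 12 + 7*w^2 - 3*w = 7*w^2 - 41*w + 52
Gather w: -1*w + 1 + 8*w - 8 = 7*w - 7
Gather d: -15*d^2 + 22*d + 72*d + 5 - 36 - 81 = -15*d^2 + 94*d - 112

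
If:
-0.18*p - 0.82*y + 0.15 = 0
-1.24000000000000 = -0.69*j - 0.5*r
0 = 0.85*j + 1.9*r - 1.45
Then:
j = 1.84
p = 0.833333333333333 - 4.55555555555556*y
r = -0.06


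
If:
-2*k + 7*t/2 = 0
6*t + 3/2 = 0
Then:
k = -7/16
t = -1/4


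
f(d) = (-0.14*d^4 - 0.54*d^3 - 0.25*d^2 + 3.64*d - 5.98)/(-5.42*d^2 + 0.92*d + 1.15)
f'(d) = (10.84*d - 0.92)*(-0.14*d^4 - 0.54*d^3 - 0.25*d^2 + 3.64*d - 5.98)/(-5.42*d^2 + 0.92*d + 1.15)^2 + (-0.56*d^3 - 1.62*d^2 - 0.5*d + 3.64)/(-5.42*d^2 + 0.92*d + 1.15) = (1.5176*d^5 + 2.5404*d^4 - 1.6376*d^3 + 17.6358*d^2 - 65.3982*d + 9.6876)/(29.3764*d^4 - 9.9728*d^3 - 11.6196*d^2 + 2.116*d + 1.3225)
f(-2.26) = 0.45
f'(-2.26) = 0.30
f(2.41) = 0.39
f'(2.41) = 0.18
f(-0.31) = -20.69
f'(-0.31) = 268.18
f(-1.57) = 0.81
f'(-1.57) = 0.87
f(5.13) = 1.20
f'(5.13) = 0.38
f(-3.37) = 0.29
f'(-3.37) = 0.04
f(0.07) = -4.82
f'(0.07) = 3.68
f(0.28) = -5.08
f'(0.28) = -7.52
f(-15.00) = 4.37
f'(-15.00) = -0.67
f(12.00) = 4.99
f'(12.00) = 0.73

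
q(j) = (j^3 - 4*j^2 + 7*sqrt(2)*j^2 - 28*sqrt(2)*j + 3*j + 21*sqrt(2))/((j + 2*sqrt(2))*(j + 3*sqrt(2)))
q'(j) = (3*j^2 - 8*j + 14*sqrt(2)*j - 28*sqrt(2) + 3)/((j + 2*sqrt(2))*(j + 3*sqrt(2))) - (j^3 - 4*j^2 + 7*sqrt(2)*j^2 - 28*sqrt(2)*j + 3*j + 21*sqrt(2))/((j + 2*sqrt(2))*(j + 3*sqrt(2))^2) - (j^3 - 4*j^2 + 7*sqrt(2)*j^2 - 28*sqrt(2)*j + 3*j + 21*sqrt(2))/((j + 2*sqrt(2))^2*(j + 3*sqrt(2)))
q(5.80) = 2.44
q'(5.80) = 1.01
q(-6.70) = 25.12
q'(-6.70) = 18.71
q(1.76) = -0.40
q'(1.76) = -0.08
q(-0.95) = 11.15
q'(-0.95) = -16.61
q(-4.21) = -4739.29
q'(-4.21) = 142499.51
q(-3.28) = -409.29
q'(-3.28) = -382.22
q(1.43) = -0.32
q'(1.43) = -0.43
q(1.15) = -0.14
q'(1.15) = -0.83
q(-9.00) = 3.68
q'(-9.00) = 4.78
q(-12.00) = -5.76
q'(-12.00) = 2.20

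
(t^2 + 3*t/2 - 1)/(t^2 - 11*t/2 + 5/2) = (t + 2)/(t - 5)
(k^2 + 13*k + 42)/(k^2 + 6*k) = (k + 7)/k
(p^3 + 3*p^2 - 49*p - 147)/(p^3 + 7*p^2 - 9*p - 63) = (p - 7)/(p - 3)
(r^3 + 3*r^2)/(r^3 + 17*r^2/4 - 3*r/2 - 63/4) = 4*r^2/(4*r^2 + 5*r - 21)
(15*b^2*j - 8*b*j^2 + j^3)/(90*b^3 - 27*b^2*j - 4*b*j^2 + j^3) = j*(5*b - j)/(30*b^2 + b*j - j^2)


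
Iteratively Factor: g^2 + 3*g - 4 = (g + 4)*(g - 1)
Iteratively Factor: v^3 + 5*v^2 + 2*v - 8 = (v - 1)*(v^2 + 6*v + 8) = (v - 1)*(v + 4)*(v + 2)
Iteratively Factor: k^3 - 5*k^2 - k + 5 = (k - 5)*(k^2 - 1) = (k - 5)*(k + 1)*(k - 1)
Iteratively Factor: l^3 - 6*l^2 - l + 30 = (l - 5)*(l^2 - l - 6) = (l - 5)*(l + 2)*(l - 3)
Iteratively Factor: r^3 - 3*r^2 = (r - 3)*(r^2) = r*(r - 3)*(r)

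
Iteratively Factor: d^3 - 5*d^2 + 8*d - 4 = (d - 1)*(d^2 - 4*d + 4) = (d - 2)*(d - 1)*(d - 2)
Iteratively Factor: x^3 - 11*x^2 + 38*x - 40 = (x - 2)*(x^2 - 9*x + 20) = (x - 4)*(x - 2)*(x - 5)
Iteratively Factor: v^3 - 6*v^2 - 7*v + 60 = (v - 5)*(v^2 - v - 12) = (v - 5)*(v - 4)*(v + 3)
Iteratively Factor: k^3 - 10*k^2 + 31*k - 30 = (k - 3)*(k^2 - 7*k + 10) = (k - 3)*(k - 2)*(k - 5)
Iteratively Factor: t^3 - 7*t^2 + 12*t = (t - 3)*(t^2 - 4*t) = t*(t - 3)*(t - 4)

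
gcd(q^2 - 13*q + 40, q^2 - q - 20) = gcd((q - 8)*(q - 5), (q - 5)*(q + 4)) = q - 5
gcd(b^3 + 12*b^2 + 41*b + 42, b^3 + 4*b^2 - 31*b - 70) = b^2 + 9*b + 14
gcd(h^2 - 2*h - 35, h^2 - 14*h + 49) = h - 7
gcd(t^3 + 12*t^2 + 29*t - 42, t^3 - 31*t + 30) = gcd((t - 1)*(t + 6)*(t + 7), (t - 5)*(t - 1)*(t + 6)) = t^2 + 5*t - 6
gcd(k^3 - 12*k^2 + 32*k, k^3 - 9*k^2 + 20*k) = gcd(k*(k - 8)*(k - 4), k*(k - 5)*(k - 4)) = k^2 - 4*k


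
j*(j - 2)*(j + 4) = j^3 + 2*j^2 - 8*j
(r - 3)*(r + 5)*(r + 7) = r^3 + 9*r^2 - r - 105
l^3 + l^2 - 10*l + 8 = (l - 2)*(l - 1)*(l + 4)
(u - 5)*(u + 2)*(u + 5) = u^3 + 2*u^2 - 25*u - 50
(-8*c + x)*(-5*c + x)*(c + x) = 40*c^3 + 27*c^2*x - 12*c*x^2 + x^3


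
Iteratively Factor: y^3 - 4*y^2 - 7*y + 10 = (y - 5)*(y^2 + y - 2) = (y - 5)*(y - 1)*(y + 2)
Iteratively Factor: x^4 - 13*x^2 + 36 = (x + 3)*(x^3 - 3*x^2 - 4*x + 12) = (x - 2)*(x + 3)*(x^2 - x - 6) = (x - 3)*(x - 2)*(x + 3)*(x + 2)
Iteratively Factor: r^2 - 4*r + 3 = (r - 3)*(r - 1)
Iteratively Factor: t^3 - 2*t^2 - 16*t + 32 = (t - 4)*(t^2 + 2*t - 8) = (t - 4)*(t - 2)*(t + 4)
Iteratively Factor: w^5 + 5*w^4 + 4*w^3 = (w + 4)*(w^4 + w^3) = (w + 1)*(w + 4)*(w^3) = w*(w + 1)*(w + 4)*(w^2) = w^2*(w + 1)*(w + 4)*(w)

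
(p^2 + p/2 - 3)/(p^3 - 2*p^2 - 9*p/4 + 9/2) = 2*(p + 2)/(2*p^2 - p - 6)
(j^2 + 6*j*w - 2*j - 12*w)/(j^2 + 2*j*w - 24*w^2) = (2 - j)/(-j + 4*w)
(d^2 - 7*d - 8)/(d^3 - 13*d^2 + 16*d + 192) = (d + 1)/(d^2 - 5*d - 24)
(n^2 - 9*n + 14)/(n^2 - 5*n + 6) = (n - 7)/(n - 3)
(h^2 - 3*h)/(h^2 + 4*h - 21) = h/(h + 7)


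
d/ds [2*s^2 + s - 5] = 4*s + 1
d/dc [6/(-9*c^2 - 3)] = 12*c/(3*c^2 + 1)^2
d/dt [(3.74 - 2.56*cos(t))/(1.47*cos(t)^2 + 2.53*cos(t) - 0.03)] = (-3.7632*cos(t)^2 + 10.9956*cos(t) + 9.3854)*sin(t)/(2.1609*cos(t)^4 + 7.4382*cos(t)^3 + 6.3127*cos(t)^2 - 0.1518*cos(t) + 0.0009)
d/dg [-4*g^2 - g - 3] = -8*g - 1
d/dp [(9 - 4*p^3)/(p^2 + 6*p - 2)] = 2*(-6*p^2*(p^2 + 6*p - 2) + (p + 3)*(4*p^3 - 9))/(p^2 + 6*p - 2)^2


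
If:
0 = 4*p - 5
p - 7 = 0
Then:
No Solution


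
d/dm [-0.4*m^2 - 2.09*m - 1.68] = -0.8*m - 2.09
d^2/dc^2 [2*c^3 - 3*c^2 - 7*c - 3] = 12*c - 6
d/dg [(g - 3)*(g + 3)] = 2*g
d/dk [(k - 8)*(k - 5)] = 2*k - 13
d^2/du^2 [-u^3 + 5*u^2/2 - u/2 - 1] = 5 - 6*u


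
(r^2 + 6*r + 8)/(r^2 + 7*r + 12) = (r + 2)/(r + 3)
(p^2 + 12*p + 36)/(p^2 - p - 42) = (p + 6)/(p - 7)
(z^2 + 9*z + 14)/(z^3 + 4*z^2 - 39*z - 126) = (z + 2)/(z^2 - 3*z - 18)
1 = 1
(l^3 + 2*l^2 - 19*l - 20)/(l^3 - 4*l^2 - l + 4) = (l + 5)/(l - 1)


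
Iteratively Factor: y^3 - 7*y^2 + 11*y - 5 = (y - 5)*(y^2 - 2*y + 1) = (y - 5)*(y - 1)*(y - 1)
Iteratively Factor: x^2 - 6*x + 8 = (x - 4)*(x - 2)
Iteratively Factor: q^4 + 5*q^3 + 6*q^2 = (q + 3)*(q^3 + 2*q^2) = q*(q + 3)*(q^2 + 2*q) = q^2*(q + 3)*(q + 2)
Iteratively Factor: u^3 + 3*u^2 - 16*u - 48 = (u + 4)*(u^2 - u - 12) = (u + 3)*(u + 4)*(u - 4)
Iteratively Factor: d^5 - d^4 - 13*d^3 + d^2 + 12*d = (d + 3)*(d^4 - 4*d^3 - d^2 + 4*d) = d*(d + 3)*(d^3 - 4*d^2 - d + 4) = d*(d + 1)*(d + 3)*(d^2 - 5*d + 4) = d*(d - 1)*(d + 1)*(d + 3)*(d - 4)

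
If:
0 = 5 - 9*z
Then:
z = 5/9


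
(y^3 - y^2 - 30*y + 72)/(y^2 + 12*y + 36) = (y^2 - 7*y + 12)/(y + 6)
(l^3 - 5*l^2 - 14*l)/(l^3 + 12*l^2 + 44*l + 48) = l*(l - 7)/(l^2 + 10*l + 24)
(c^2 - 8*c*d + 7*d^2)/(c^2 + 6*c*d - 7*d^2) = (c - 7*d)/(c + 7*d)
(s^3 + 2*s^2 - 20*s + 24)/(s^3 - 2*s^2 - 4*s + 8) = (s + 6)/(s + 2)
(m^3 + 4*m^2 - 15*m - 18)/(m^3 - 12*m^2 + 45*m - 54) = (m^2 + 7*m + 6)/(m^2 - 9*m + 18)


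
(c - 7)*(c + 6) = c^2 - c - 42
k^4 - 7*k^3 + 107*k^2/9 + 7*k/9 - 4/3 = (k - 4)*(k - 3)*(k - 1/3)*(k + 1/3)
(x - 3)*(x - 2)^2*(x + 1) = x^4 - 6*x^3 + 9*x^2 + 4*x - 12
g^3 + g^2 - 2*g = g*(g - 1)*(g + 2)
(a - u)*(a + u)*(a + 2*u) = a^3 + 2*a^2*u - a*u^2 - 2*u^3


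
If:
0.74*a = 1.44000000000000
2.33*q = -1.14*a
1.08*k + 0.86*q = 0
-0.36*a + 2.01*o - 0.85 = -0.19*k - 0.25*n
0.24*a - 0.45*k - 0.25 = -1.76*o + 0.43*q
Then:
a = 1.95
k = 0.76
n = 6.93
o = -0.16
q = -0.95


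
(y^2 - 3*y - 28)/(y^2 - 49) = (y + 4)/(y + 7)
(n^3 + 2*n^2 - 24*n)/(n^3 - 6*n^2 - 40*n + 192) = n/(n - 8)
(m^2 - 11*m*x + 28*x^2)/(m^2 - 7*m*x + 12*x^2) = (-m + 7*x)/(-m + 3*x)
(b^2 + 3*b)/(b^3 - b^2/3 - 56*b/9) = 9*(b + 3)/(9*b^2 - 3*b - 56)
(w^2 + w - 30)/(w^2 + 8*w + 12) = (w - 5)/(w + 2)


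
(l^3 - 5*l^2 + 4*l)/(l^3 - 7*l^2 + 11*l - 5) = l*(l - 4)/(l^2 - 6*l + 5)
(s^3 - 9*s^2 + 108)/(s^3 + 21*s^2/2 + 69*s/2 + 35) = 2*(s^3 - 9*s^2 + 108)/(2*s^3 + 21*s^2 + 69*s + 70)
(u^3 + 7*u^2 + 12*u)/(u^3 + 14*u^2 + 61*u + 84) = u/(u + 7)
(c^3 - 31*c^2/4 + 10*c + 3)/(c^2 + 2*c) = (c^3 - 31*c^2/4 + 10*c + 3)/(c*(c + 2))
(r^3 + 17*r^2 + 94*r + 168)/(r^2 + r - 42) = (r^2 + 10*r + 24)/(r - 6)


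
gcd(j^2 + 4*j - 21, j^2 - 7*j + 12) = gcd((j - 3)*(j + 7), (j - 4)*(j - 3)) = j - 3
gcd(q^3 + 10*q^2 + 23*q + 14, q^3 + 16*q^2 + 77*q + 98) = q^2 + 9*q + 14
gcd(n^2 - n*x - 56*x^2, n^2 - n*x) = 1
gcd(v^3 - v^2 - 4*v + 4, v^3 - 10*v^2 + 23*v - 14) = v^2 - 3*v + 2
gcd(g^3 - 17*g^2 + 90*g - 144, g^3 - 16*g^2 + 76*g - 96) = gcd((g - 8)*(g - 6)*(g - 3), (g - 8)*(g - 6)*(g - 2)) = g^2 - 14*g + 48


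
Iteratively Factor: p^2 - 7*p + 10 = (p - 5)*(p - 2)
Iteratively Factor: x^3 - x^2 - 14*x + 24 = (x + 4)*(x^2 - 5*x + 6) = (x - 3)*(x + 4)*(x - 2)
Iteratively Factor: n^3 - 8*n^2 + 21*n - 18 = (n - 2)*(n^2 - 6*n + 9) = (n - 3)*(n - 2)*(n - 3)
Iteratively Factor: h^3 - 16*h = (h + 4)*(h^2 - 4*h) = (h - 4)*(h + 4)*(h)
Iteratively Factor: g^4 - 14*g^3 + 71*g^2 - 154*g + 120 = (g - 5)*(g^3 - 9*g^2 + 26*g - 24) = (g - 5)*(g - 3)*(g^2 - 6*g + 8) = (g - 5)*(g - 3)*(g - 2)*(g - 4)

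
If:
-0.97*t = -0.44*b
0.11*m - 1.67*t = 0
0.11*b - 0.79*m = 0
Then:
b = 0.00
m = 0.00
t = 0.00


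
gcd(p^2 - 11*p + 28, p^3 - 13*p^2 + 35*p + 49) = p - 7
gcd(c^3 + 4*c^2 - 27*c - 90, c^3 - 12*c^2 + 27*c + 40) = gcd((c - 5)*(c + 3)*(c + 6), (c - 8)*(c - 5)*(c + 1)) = c - 5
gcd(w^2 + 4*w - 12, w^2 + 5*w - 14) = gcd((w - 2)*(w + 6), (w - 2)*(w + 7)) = w - 2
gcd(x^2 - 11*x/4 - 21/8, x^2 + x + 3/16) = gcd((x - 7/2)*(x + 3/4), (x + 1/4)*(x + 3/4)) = x + 3/4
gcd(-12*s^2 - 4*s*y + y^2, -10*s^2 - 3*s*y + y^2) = 2*s + y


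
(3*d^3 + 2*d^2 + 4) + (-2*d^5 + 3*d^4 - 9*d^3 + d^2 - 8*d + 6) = -2*d^5 + 3*d^4 - 6*d^3 + 3*d^2 - 8*d + 10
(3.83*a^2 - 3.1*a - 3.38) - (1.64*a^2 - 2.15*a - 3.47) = 2.19*a^2 - 0.95*a + 0.0900000000000003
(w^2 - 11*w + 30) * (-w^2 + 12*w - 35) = -w^4 + 23*w^3 - 197*w^2 + 745*w - 1050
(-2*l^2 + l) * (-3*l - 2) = 6*l^3 + l^2 - 2*l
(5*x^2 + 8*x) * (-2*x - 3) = -10*x^3 - 31*x^2 - 24*x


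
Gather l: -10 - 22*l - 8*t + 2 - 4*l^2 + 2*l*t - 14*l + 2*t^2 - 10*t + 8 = -4*l^2 + l*(2*t - 36) + 2*t^2 - 18*t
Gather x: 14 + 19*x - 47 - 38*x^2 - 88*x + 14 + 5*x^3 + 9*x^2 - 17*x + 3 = 5*x^3 - 29*x^2 - 86*x - 16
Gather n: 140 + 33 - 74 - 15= 84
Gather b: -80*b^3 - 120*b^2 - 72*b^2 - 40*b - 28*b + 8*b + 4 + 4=-80*b^3 - 192*b^2 - 60*b + 8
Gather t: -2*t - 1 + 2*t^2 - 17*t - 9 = 2*t^2 - 19*t - 10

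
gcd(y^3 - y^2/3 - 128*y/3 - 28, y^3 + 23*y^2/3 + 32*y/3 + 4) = y^2 + 20*y/3 + 4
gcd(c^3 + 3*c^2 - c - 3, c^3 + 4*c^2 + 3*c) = c^2 + 4*c + 3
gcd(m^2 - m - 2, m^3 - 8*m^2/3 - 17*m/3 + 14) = m - 2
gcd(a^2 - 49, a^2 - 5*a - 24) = 1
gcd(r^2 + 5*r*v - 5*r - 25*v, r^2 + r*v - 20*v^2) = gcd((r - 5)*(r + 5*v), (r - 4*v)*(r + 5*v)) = r + 5*v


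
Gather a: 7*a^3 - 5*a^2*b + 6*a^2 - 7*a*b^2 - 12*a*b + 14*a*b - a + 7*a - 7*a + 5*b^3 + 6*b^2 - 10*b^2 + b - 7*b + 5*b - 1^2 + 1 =7*a^3 + a^2*(6 - 5*b) + a*(-7*b^2 + 2*b - 1) + 5*b^3 - 4*b^2 - b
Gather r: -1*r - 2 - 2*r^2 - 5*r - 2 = -2*r^2 - 6*r - 4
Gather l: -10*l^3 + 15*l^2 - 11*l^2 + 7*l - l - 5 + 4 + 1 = -10*l^3 + 4*l^2 + 6*l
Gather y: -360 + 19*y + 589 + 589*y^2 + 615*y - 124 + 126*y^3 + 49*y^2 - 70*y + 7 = 126*y^3 + 638*y^2 + 564*y + 112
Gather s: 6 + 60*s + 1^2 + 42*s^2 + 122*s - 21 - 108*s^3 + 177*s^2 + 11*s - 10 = -108*s^3 + 219*s^2 + 193*s - 24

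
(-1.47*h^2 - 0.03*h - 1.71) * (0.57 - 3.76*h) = 5.5272*h^3 - 0.7251*h^2 + 6.4125*h - 0.9747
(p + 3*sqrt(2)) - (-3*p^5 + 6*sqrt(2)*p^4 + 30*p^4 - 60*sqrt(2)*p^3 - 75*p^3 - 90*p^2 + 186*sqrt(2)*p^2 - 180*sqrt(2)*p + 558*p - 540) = 3*p^5 - 30*p^4 - 6*sqrt(2)*p^4 + 75*p^3 + 60*sqrt(2)*p^3 - 186*sqrt(2)*p^2 + 90*p^2 - 557*p + 180*sqrt(2)*p + 3*sqrt(2) + 540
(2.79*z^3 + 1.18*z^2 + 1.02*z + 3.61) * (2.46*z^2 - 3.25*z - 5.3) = 6.8634*z^5 - 6.1647*z^4 - 16.1128*z^3 - 0.6884*z^2 - 17.1385*z - 19.133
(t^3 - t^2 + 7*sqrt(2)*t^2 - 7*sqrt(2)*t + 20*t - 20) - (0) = t^3 - t^2 + 7*sqrt(2)*t^2 - 7*sqrt(2)*t + 20*t - 20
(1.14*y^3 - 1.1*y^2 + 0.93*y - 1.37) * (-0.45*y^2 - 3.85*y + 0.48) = -0.513*y^5 - 3.894*y^4 + 4.3637*y^3 - 3.492*y^2 + 5.7209*y - 0.6576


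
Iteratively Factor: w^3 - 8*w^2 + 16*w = (w)*(w^2 - 8*w + 16) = w*(w - 4)*(w - 4)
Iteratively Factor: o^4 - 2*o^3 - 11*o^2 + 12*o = (o + 3)*(o^3 - 5*o^2 + 4*o) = o*(o + 3)*(o^2 - 5*o + 4) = o*(o - 4)*(o + 3)*(o - 1)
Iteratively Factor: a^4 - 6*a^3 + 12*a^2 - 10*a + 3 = (a - 1)*(a^3 - 5*a^2 + 7*a - 3) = (a - 1)^2*(a^2 - 4*a + 3) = (a - 1)^3*(a - 3)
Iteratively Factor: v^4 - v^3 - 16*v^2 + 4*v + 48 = (v - 2)*(v^3 + v^2 - 14*v - 24) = (v - 2)*(v + 3)*(v^2 - 2*v - 8) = (v - 2)*(v + 2)*(v + 3)*(v - 4)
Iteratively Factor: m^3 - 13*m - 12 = (m + 3)*(m^2 - 3*m - 4) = (m - 4)*(m + 3)*(m + 1)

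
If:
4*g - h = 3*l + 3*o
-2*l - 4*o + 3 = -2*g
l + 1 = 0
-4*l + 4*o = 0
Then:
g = -9/2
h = -12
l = -1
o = -1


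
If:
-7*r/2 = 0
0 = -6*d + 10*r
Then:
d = 0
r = 0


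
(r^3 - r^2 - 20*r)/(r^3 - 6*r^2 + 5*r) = (r + 4)/(r - 1)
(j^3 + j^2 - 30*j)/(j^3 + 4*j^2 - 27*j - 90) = j/(j + 3)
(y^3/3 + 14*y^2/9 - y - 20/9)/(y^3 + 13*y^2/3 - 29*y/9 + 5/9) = (3*y^2 - y - 4)/(9*y^2 - 6*y + 1)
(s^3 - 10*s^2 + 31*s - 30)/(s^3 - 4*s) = (s^2 - 8*s + 15)/(s*(s + 2))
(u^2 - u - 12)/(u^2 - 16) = (u + 3)/(u + 4)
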